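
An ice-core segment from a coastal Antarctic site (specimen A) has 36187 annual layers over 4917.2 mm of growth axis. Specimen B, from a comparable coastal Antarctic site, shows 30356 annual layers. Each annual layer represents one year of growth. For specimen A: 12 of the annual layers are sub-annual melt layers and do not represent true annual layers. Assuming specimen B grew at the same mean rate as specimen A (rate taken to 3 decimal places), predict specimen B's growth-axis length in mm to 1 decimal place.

Specimen A: adjusted count: 36187 − 12 = 36175 annual layers.
A: Extension rate ≈ 4917.2 / 36175 = 0.136 mm/year.
B's length ≈ 0.136 × 30356 = 4128.4 mm.

4128.4 mm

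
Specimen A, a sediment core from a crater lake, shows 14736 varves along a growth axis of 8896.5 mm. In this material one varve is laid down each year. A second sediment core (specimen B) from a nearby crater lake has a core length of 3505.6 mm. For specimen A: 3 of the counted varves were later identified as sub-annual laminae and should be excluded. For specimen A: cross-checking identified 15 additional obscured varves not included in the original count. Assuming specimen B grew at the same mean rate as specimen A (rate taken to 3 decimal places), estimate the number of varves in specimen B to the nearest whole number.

5814 varves

Specimen A: adjusted count: 14736 − 3 + 15 = 14748 varves.
A: 8896.5 mm over 14748 years gives 8896.5 / 14748 ≈ 0.603 mm per year.
B spans 3505.6 / 0.603 = 5813.60 years ≈ 5814 varves.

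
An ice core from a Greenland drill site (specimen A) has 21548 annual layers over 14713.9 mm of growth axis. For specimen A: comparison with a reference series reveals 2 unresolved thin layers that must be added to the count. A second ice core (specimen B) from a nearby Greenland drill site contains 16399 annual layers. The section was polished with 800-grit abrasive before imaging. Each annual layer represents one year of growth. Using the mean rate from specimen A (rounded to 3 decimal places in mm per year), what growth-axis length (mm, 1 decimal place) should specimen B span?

Specimen A: after corrections the count is 21548 + 2 = 21550 annual layers.
A: 14713.9 mm over 21550 years gives 14713.9 / 21550 ≈ 0.683 mm/yr.
For B, 0.683 mm/year × 16399 years = 11200.5 mm.

11200.5 mm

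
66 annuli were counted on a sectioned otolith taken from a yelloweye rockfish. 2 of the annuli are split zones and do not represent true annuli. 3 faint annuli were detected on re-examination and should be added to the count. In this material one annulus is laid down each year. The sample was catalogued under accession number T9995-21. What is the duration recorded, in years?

Adjusted count: 66 − 2 + 3 = 67 annuli.
At one annulus per year, that is 67 years.

67 yr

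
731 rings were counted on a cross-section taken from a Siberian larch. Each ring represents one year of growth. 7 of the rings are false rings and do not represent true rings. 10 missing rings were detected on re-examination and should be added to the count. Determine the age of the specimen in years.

734 years

Correcting the raw count gives 731 − 7 + 10 = 734 true rings.
At one ring per year, that is 734 years.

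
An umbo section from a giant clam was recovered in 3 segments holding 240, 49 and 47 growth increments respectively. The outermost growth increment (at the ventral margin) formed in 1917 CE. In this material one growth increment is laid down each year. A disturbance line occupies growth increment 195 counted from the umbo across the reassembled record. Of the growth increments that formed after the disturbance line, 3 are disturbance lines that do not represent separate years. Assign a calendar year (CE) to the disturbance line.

1779 CE

Total growth increments = 240 + 49 + 47 = 336.
Between growth increment 195 and the ventral margin there are 336 − 195 = 141 growth increments.
Excluding 3 false growth increments: 141 − 3 = 138.
The growth increment at the ventral margin is 1917 CE, so the disturbance line dates to 1917 − 138 = 1779 CE.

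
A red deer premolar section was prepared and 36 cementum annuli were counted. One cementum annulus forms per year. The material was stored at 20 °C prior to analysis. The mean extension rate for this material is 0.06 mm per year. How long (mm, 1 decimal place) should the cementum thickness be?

36 years of growth are recorded.
36 years at 0.06 mm/year gives 0.06 × 36 = 2.2 mm.

2.2 mm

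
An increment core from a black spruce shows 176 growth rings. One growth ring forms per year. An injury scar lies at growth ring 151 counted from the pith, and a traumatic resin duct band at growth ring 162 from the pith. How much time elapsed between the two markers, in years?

11 years

162 − 151 = 11 growth rings lie between the two events.
At one growth ring per year, 11 years elapsed between them.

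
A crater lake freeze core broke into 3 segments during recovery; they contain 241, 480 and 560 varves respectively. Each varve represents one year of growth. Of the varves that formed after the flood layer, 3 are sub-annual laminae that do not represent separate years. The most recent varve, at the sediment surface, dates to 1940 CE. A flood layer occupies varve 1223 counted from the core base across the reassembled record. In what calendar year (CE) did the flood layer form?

1885 CE

Total varves = 241 + 480 + 560 = 1281.
1281 − 1223 = 58 varves lie beyond the flood layer toward the sediment surface.
58 − 3 false = 55 true varves after the flood layer.
1940 − 55 = 1885 CE.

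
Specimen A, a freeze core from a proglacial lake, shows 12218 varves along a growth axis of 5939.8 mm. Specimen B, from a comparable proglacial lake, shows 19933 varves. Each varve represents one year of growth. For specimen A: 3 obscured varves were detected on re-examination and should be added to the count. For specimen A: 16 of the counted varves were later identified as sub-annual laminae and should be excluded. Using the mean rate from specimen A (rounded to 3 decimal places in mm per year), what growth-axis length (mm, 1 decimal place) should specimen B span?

9707.4 mm

Specimen A: adjusted count: 12218 − 16 + 3 = 12205 varves.
A: Mean rate = 5939.8 mm / 12205 years ≈ 0.487 mm per year.
Length of B = 0.487 × 19933 = 9707.4 mm.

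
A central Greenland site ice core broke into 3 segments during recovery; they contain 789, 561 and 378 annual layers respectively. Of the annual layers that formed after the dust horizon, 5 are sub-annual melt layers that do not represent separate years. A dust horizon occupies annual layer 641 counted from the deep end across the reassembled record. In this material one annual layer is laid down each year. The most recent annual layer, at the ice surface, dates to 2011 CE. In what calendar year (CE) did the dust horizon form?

929 CE

Total annual layers = 789 + 561 + 378 = 1728.
Between annual layer 641 and the ice surface there are 1728 − 641 = 1087 annual layers.
Excluding 5 false annual layers: 1087 − 5 = 1082.
2011 − 1082 = 929 CE.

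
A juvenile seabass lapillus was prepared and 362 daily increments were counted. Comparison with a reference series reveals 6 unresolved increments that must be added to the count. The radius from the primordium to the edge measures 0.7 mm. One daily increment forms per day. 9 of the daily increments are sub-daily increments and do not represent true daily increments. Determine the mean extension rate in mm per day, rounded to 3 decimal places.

True daily increment count = 362 − 9 + 6 = 359.
0.7 mm over 359 days gives 0.7 / 359 ≈ 0.002 mm per day.

0.002 mm per day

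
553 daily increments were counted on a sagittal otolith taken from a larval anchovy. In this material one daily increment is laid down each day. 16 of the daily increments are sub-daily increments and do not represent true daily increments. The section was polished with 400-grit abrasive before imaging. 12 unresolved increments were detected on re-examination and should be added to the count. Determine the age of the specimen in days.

Adjusted count: 553 − 16 + 12 = 549 daily increments.
At one daily increment per day, that is 549 days.

549 days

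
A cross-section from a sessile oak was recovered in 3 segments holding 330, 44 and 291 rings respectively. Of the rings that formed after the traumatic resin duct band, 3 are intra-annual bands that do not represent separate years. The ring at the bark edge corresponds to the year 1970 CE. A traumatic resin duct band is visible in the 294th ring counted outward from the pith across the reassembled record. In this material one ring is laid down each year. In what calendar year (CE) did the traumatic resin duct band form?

Total rings = 330 + 44 + 291 = 665.
665 − 294 = 371 rings lie beyond the traumatic resin duct band toward the bark edge.
371 − 3 false = 368 true rings after the traumatic resin duct band.
The ring at the bark edge is 1970 CE, so the traumatic resin duct band dates to 1970 − 368 = 1602 CE.

1602 CE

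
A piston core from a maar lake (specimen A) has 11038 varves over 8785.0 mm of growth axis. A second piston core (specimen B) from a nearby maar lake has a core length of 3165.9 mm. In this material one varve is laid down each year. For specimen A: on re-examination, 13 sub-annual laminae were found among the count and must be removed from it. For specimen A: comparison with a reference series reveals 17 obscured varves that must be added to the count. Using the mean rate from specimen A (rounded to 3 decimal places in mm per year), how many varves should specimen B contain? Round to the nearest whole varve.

3977 varves

Specimen A: adjusted count: 11038 − 13 + 17 = 11042 varves.
A: Extension rate ≈ 8785.0 / 11042 = 0.796 mm/yr.
B spans 3165.9 / 0.796 = 3977.26 years ≈ 3977 varves.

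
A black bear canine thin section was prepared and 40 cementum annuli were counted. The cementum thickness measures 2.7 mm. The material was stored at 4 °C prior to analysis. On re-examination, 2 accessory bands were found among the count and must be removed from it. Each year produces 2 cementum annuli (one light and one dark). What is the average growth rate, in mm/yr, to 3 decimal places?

0.142 mm/yr

Correcting the raw count gives 40 − 2 = 38 true cementum annuli.
With 2 cementum annuli per year, 38 / 2 = 19 years.
2.7 mm over 19 years gives 2.7 / 19 ≈ 0.142 mm/yr.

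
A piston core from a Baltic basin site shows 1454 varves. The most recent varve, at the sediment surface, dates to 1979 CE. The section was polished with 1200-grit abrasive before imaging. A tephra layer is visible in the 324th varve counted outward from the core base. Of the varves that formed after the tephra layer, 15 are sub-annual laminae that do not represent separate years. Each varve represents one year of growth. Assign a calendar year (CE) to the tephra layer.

864 CE

The tephra layer sits at varve 324 from the core base, so 1454 − 324 = 1130 varves formed after it.
Excluding 15 false varves: 1130 − 15 = 1115.
Counting back 1115 years from 1979 CE places the tephra layer in 1979 − 1115 = 864 CE.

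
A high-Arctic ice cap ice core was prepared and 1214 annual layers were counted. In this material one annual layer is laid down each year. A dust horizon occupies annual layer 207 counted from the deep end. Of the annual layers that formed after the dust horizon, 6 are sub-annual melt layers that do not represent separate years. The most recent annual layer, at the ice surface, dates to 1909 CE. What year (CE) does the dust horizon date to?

1214 − 207 = 1007 annual layers lie beyond the dust horizon toward the ice surface.
1007 − 6 false = 1001 true annual layers after the dust horizon.
The annual layer at the ice surface is 1909 CE, so the dust horizon dates to 1909 − 1001 = 908 CE.

908 CE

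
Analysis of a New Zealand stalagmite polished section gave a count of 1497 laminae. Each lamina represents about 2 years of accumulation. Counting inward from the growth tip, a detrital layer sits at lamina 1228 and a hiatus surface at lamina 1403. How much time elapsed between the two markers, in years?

1403 − 1228 = 175 laminae lie between the two events.
Multiplying by 2 years per lamina: 175 × 2 = 350 years.

350 years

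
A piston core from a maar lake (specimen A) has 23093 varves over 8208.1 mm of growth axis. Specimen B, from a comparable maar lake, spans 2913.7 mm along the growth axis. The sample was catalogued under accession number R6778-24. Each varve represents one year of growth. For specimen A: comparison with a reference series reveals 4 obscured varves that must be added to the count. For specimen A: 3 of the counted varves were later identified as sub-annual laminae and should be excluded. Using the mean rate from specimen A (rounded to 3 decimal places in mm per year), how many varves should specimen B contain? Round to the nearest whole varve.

Specimen A: adjusted count: 23093 − 3 + 4 = 23094 varves.
A: Extension rate ≈ 8208.1 / 23094 = 0.355 mm per year.
Specimen B: 2913.7 mm / 0.355 mm per year = 8207.61 years ≈ 8208 varves.

8208 varves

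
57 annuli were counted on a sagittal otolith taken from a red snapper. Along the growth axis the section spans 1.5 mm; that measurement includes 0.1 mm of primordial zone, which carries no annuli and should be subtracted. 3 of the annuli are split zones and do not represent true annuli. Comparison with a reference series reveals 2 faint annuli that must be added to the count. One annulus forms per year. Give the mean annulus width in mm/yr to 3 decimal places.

0.025 mm/yr

After corrections the count is 57 − 3 + 2 = 56 annuli.
Removing the 0.1 mm offcut leaves 1.5 − 0.1 = 1.4 mm.
Mean rate = 1.4 mm / 56 years ≈ 0.025 mm/yr.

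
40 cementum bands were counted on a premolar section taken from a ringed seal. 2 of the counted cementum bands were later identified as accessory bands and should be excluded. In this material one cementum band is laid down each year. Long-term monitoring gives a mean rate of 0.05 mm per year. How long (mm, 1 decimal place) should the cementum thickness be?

After corrections the count is 40 − 2 = 38 cementum bands.
Predicted length = 0.05 mm/year × 38 years = 1.9 mm.

1.9 mm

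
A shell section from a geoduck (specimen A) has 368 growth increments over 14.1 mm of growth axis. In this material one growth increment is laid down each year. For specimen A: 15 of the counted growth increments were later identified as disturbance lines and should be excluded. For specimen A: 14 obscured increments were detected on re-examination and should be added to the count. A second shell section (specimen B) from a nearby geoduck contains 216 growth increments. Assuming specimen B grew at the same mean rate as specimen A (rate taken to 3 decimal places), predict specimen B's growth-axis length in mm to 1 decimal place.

Specimen A: adjusted count: 368 − 15 + 14 = 367 growth increments.
A: Extension rate ≈ 14.1 / 367 = 0.038 mm/year.
B's length ≈ 0.038 × 216 = 8.2 mm.

8.2 mm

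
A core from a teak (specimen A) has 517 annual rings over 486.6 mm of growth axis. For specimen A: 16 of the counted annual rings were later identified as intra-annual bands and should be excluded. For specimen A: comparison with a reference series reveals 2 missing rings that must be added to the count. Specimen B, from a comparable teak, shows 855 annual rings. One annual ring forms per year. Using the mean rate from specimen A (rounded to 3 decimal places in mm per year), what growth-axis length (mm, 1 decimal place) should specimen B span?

826.8 mm

Specimen A: adjusted count: 517 − 16 + 2 = 503 annual rings.
A: Mean rate = 486.6 mm / 503 years ≈ 0.967 mm/year.
For B, 0.967 mm/year × 855 years = 826.8 mm.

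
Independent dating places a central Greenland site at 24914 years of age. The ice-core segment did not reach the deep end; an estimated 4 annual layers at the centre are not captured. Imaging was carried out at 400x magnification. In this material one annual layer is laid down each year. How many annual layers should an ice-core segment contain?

One annual layer per year gives 24914 annual layers over 24914 years.
Less the 4 uncaptured annual layers: 24914 − 4 = 24910.

24910 annual layers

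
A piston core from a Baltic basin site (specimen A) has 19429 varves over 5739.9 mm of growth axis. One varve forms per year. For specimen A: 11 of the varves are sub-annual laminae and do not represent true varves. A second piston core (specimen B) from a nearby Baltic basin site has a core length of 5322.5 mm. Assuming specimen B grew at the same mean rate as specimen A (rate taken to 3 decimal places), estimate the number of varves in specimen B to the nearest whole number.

Specimen A: true varve count = 19429 − 11 = 19418.
A: Extension rate ≈ 5739.9 / 19418 = 0.296 mm per year.
B spans 5322.5 / 0.296 = 17981.42 years ≈ 17981 varves.

17981 varves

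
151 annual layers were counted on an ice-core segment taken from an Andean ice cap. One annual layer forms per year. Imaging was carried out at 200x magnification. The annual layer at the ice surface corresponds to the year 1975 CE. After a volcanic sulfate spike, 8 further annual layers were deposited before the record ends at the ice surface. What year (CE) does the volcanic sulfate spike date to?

1967 CE

8 annual layers formed after the volcanic sulfate spike.
1975 − 8 = 1967 CE.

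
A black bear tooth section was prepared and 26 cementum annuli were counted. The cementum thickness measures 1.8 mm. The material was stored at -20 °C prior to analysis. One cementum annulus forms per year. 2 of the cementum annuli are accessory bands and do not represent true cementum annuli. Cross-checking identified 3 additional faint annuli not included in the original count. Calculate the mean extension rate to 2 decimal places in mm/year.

0.07 mm/year

True cementum annulus count = 26 − 2 + 3 = 27.
Mean rate = 1.8 mm / 27 years ≈ 0.07 mm/year.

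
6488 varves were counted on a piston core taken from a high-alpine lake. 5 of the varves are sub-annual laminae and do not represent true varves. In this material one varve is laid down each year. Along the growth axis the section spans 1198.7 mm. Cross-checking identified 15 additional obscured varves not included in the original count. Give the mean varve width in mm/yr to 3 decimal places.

After corrections the count is 6488 − 5 + 15 = 6498 varves.
1198.7 mm over 6498 years gives 1198.7 / 6498 ≈ 0.184 mm/yr.

0.184 mm/yr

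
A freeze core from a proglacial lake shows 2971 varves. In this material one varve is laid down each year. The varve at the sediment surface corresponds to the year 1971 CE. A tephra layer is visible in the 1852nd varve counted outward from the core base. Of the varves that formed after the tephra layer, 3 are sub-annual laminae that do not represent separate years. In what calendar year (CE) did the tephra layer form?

2971 − 1852 = 1119 varves lie beyond the tephra layer toward the sediment surface.
Removing the 3 false varves leaves 1119 − 3 = 1116 true varves beyond the tephra layer.
1971 − 1116 = 855 CE.

855 CE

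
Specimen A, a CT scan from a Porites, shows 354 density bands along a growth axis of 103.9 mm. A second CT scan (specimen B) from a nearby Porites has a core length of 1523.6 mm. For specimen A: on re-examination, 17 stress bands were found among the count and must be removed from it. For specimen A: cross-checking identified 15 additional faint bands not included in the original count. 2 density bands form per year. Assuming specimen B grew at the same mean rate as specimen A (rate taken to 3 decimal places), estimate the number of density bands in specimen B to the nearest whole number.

5165 density bands

Specimen A: true density band count = 354 − 17 + 15 = 352.
Specimen A: 352 density bands at 2 per year is 352 / 2 = 176 years.
A: Mean rate = 103.9 mm / 176 years ≈ 0.590 mm per year.
For B, 1523.6 / 0.590 = 2582.37 years; at 2 density bands per year that is 2582.37 × 2 ≈ 5165 density bands.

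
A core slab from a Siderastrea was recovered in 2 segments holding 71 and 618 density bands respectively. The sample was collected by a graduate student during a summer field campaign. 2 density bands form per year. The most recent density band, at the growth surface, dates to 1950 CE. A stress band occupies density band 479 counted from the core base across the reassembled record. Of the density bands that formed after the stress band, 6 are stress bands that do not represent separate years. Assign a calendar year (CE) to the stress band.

Total density bands = 71 + 618 = 689.
689 − 479 = 210 density bands lie beyond the stress band toward the growth surface.
210 − 6 false = 204 true density bands after the stress band.
204 density bands at 2 per year is 204 / 2 = 102 years.
The density band at the growth surface is 1950 CE, so the stress band dates to 1950 − 102 = 1848 CE.

1848 CE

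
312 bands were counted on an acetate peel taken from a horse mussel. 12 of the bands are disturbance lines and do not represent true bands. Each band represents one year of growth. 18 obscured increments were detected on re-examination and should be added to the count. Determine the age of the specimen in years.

318 years

True band count = 312 − 12 + 18 = 318.
With a one-to-one band periodicity this is 318 years.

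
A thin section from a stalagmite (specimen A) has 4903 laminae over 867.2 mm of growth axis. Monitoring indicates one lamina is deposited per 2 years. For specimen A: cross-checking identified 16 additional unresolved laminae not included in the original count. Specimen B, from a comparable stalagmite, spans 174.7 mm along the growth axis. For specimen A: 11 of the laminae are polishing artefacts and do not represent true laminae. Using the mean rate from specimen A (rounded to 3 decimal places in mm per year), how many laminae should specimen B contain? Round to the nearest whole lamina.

Specimen A: adjusted count: 4903 − 11 + 16 = 4908 laminae.
Specimen A: 4908 laminae at 2 years each span 4908 × 2 = 9816 years.
A: 867.2 mm over 9816 years gives 867.2 / 9816 ≈ 0.088 mm per year.
For B, 174.7 / 0.088 = 1985.23 years; at 2 years per lamina that is 1985.23 / 2 ≈ 993 laminae.

993 laminae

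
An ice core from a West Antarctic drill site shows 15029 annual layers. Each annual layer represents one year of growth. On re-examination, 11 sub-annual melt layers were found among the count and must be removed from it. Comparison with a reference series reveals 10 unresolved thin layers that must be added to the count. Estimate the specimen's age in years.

15028 years

True annual layer count = 15029 − 11 + 10 = 15028.
At one annual layer per year, that is 15028 years.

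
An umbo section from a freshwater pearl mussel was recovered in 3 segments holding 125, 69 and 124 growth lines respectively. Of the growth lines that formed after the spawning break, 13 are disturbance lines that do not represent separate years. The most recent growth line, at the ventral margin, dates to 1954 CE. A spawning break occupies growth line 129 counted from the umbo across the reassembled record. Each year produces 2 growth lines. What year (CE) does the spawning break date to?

Total growth lines = 125 + 69 + 124 = 318.
Between growth line 129 and the ventral margin there are 318 − 129 = 189 growth lines.
189 − 13 false = 176 true growth lines after the spawning break.
Dividing by 2 growth lines per year: 176 / 2 = 88 years.
Counting back 88 years from 1954 CE places the spawning break in 1954 − 88 = 1866 CE.

1866 CE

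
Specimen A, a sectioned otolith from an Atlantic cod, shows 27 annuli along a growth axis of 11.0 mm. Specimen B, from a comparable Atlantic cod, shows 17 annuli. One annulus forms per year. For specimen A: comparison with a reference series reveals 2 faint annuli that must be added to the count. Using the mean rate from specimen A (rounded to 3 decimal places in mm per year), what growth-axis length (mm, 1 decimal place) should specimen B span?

Specimen A: correcting the raw count gives 27 + 2 = 29 true annuli.
A: Mean rate = 11.0 mm / 29 years ≈ 0.379 mm/yr.
Length of B = 0.379 × 17 = 6.4 mm.

6.4 mm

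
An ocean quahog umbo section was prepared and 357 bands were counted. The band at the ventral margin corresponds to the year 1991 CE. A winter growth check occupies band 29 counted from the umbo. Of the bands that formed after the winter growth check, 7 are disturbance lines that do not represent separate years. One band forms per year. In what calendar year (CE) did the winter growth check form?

1670 CE

The winter growth check sits at band 29 from the umbo, so 357 − 29 = 328 bands formed after it.
Excluding 7 false bands: 328 − 7 = 321.
Counting back 321 years from 1991 CE places the winter growth check in 1991 − 321 = 1670 CE.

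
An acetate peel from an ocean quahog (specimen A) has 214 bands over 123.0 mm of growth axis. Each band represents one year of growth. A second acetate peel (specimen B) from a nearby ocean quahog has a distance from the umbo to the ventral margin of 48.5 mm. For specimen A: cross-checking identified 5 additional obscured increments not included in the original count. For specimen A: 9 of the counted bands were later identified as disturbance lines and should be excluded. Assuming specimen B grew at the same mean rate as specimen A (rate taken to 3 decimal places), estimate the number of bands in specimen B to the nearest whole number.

Specimen A: adjusted count: 214 − 9 + 5 = 210 bands.
A: Extension rate ≈ 123.0 / 210 = 0.586 mm/yr.
B spans 48.5 / 0.586 = 82.76 years ≈ 83 bands.

83 bands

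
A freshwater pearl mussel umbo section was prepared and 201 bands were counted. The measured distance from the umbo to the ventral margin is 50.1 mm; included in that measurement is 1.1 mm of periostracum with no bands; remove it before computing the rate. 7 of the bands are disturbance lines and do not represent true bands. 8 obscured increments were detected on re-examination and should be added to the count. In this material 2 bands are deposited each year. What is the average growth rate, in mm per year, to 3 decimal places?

0.485 mm per year

Adjusted count: 201 − 7 + 8 = 202 bands.
With 2 bands per year, 202 / 2 = 101 years.
Net length = 50.1 − 1.1 = 49.0 mm.
49.0 mm over 101 years gives 49.0 / 101 ≈ 0.485 mm per year.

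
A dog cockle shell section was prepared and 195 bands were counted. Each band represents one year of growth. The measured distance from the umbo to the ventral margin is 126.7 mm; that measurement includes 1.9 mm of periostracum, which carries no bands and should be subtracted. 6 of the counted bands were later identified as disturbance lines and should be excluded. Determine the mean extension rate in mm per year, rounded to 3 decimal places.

After corrections the count is 195 − 6 = 189 bands.
Removing the 1.9 mm offcut leaves 126.7 − 1.9 = 124.8 mm.
Extension rate ≈ 124.8 / 189 = 0.660 mm per year.

0.660 mm per year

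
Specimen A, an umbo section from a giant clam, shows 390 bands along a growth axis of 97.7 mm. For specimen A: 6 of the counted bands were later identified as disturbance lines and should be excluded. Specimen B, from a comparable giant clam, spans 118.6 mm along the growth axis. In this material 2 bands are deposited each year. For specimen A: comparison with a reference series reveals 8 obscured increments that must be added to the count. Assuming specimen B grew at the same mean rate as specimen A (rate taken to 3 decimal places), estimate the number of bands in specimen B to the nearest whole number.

Specimen A: true band count = 390 − 6 + 8 = 392.
Specimen A: dividing by 2 bands per year: 392 / 2 = 196 years.
A: Mean rate = 97.7 mm / 196 years ≈ 0.498 mm/yr.
Specimen B: 118.6 mm / 0.498 mm per year = 238.15 years; at 2 bands per year that is 238.15 × 2 ≈ 476 bands.

476 bands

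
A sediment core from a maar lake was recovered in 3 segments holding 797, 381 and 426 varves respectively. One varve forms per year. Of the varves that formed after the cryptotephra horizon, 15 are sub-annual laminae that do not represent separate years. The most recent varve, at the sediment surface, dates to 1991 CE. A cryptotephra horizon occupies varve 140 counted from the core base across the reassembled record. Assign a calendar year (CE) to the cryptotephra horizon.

542 CE

Total varves = 797 + 381 + 426 = 1604.
1604 − 140 = 1464 varves lie beyond the cryptotephra horizon toward the sediment surface.
1464 − 15 false = 1449 true varves after the cryptotephra horizon.
1991 − 1449 = 542 CE.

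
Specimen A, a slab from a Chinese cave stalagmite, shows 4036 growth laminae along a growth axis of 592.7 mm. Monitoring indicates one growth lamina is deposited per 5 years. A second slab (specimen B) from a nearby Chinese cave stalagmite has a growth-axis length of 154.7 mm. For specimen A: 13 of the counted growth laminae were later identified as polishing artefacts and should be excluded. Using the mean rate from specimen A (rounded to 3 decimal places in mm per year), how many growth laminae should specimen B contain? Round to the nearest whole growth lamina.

Specimen A: true growth lamina count = 4036 − 13 = 4023.
Specimen A: at 5 years per growth lamina, 4023 × 5 = 20115 years.
A: Mean rate = 592.7 mm / 20115 years ≈ 0.029 mm/year.
B spans 154.7 / 0.029 = 5334.48 years; at 5 years per growth lamina that is 5334.48 / 5 ≈ 1067 growth laminae.

1067 growth laminae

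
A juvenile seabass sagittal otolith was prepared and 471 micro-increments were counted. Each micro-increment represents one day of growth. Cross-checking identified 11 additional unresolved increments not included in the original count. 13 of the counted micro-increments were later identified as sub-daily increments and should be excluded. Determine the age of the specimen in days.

469 d

Correcting the raw count gives 471 − 13 + 11 = 469 true micro-increments.
With a one-to-one micro-increment periodicity this is 469 days.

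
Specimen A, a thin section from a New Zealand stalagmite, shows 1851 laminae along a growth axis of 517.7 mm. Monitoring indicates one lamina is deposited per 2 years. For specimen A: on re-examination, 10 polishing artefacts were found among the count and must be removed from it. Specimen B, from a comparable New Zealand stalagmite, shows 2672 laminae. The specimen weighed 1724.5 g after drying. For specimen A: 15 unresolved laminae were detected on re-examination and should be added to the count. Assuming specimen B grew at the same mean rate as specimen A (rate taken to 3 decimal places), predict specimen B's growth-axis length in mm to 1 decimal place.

Specimen A: correcting the raw count gives 1851 − 10 + 15 = 1856 true laminae.
Specimen A: at 2 years per lamina, 1856 × 2 = 3712 years.
A: Mean rate = 517.7 mm / 3712 years ≈ 0.139 mm/year.
Specimen B: multiplying by 2 years per lamina: 2672 × 2 = 5344 years. B's length ≈ 0.139 × 5344 = 742.8 mm.

742.8 mm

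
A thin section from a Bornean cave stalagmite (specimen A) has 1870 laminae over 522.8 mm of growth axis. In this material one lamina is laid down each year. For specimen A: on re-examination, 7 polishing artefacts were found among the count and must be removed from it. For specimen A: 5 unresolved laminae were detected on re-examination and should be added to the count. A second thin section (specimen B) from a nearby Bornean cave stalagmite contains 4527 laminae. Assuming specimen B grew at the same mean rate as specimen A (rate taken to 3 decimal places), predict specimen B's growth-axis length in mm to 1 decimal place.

Specimen A: correcting the raw count gives 1870 − 7 + 5 = 1868 true laminae.
A: 522.8 mm over 1868 years gives 522.8 / 1868 ≈ 0.280 mm per year.
Length of B = 0.280 × 4527 = 1267.6 mm.

1267.6 mm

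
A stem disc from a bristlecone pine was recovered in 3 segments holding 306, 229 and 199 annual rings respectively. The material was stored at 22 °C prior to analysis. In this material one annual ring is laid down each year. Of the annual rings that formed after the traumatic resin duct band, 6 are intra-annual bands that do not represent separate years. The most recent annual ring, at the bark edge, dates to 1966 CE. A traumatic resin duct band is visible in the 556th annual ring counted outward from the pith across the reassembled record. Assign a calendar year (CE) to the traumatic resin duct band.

Total annual rings = 306 + 229 + 199 = 734.
734 − 556 = 178 annual rings lie beyond the traumatic resin duct band toward the bark edge.
Excluding 6 false annual rings: 178 − 6 = 172.
Counting back 172 years from 1966 CE places the traumatic resin duct band in 1966 − 172 = 1794 CE.

1794 CE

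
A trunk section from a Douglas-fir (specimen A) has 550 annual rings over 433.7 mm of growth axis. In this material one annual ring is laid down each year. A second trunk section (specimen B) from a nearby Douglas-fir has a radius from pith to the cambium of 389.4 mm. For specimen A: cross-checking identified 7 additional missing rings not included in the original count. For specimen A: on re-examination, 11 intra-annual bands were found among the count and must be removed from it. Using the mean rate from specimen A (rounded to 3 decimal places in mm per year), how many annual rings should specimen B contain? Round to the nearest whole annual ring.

490 annual rings

Specimen A: after corrections the count is 550 − 11 + 7 = 546 annual rings.
A: Extension rate ≈ 433.7 / 546 = 0.794 mm/yr.
B spans 389.4 / 0.794 = 490.43 years ≈ 490 annual rings.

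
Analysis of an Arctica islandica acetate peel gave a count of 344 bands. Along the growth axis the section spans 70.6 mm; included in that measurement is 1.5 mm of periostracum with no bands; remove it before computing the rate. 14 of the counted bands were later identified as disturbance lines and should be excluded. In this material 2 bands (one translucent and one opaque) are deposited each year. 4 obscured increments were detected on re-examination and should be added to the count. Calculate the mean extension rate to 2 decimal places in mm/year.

True band count = 344 − 14 + 4 = 334.
With 2 bands per year, 334 / 2 = 167 years.
Net length = 70.6 − 1.5 = 69.1 mm.
Extension rate ≈ 69.1 / 167 = 0.41 mm/year.

0.41 mm/year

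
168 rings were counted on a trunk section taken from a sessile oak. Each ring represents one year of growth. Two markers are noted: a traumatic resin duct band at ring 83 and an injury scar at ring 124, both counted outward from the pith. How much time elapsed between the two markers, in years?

Separation: 124 − 83 = 41 rings.
At one ring per year, 41 years elapsed between them.

41 years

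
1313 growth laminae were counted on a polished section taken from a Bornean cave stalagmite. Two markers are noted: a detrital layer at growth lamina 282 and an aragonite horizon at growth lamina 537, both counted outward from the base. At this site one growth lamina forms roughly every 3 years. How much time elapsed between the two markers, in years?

765 years

537 − 282 = 255 growth laminae lie between the two events.
At 3 years per growth lamina, 255 × 3 = 765 years.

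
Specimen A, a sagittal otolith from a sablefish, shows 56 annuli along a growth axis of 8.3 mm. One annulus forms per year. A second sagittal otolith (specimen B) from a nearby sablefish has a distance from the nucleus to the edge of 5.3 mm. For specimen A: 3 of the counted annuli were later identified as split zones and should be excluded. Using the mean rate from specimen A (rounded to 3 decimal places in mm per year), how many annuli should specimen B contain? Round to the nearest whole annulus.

Specimen A: true annulus count = 56 − 3 = 53.
A: Mean rate = 8.3 mm / 53 years ≈ 0.157 mm per year.
Specimen B: 5.3 mm / 0.157 mm per year = 33.76 years ≈ 34 annuli.

34 annuli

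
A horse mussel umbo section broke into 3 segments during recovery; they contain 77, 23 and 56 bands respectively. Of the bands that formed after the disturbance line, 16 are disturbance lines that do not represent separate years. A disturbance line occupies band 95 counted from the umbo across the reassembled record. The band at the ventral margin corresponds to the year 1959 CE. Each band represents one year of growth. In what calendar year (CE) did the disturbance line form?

1914 CE

Total bands = 77 + 23 + 56 = 156.
Between band 95 and the ventral margin there are 156 − 95 = 61 bands.
Excluding 16 false bands: 61 − 16 = 45.
The band at the ventral margin is 1959 CE, so the disturbance line dates to 1959 − 45 = 1914 CE.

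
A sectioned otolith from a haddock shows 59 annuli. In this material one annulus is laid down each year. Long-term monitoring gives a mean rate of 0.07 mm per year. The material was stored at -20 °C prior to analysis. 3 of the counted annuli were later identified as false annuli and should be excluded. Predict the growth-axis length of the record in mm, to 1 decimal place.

Correcting the raw count gives 59 − 3 = 56 true annuli.
56 years at 0.07 mm/year gives 0.07 × 56 = 3.9 mm.

3.9 mm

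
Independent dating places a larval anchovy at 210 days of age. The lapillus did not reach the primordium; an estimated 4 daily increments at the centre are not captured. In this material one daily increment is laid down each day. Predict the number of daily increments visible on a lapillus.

Expected daily increments over 210 days: 210.
Less the 4 uncaptured daily increments: 210 − 4 = 206.

206 daily increments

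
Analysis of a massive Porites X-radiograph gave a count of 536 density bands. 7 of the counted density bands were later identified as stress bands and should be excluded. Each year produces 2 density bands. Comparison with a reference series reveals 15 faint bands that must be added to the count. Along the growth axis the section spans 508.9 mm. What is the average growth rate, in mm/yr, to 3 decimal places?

1.871 mm/yr

Correcting the raw count gives 536 − 7 + 15 = 544 true density bands.
Dividing by 2 density bands per year: 544 / 2 = 272 years.
508.9 mm over 272 years gives 508.9 / 272 ≈ 1.871 mm/yr.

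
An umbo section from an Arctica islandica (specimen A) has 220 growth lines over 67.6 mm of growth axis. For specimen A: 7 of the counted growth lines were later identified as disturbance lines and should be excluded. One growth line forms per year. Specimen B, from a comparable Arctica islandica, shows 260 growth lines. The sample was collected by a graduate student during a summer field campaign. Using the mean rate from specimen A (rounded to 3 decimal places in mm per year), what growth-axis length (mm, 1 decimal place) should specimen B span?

Specimen A: true growth line count = 220 − 7 = 213.
A: Extension rate ≈ 67.6 / 213 = 0.317 mm/year.
B's length ≈ 0.317 × 260 = 82.4 mm.

82.4 mm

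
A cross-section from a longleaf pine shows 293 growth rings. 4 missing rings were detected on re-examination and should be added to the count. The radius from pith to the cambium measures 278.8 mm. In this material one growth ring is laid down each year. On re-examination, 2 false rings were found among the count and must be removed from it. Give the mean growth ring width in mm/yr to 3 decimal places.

0.945 mm/yr

Adjusted count: 293 − 2 + 4 = 295 growth rings.
278.8 mm over 295 years gives 278.8 / 295 ≈ 0.945 mm/yr.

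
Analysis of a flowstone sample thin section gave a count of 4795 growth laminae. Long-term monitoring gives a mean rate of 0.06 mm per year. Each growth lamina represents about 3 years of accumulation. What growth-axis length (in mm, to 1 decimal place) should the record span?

Multiplying by 3 years per growth lamina: 4795 × 3 = 14385 years.
14385 years at 0.06 mm/year gives 0.06 × 14385 = 863.1 mm.

863.1 mm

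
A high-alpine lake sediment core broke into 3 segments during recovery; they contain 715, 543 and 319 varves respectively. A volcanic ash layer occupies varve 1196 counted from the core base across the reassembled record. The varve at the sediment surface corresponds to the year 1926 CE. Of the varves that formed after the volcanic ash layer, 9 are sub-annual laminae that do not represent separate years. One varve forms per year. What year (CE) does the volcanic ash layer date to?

Total varves = 715 + 543 + 319 = 1577.
The volcanic ash layer sits at varve 1196 from the core base, so 1577 − 1196 = 381 varves formed after it.
381 − 9 false = 372 true varves after the volcanic ash layer.
Counting back 372 years from 1926 CE places the volcanic ash layer in 1926 − 372 = 1554 CE.

1554 CE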